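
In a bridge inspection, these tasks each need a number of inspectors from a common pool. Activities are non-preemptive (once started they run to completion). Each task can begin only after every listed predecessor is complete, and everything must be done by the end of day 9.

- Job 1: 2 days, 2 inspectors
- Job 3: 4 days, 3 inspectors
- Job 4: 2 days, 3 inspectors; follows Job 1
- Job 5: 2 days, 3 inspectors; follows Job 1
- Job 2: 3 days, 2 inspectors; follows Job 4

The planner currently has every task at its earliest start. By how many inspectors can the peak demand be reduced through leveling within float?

4

Early-start peak: d1:5  d2:5  d3:9  d4:9  d5:2  d6:2  d7:2  d8:0  d9:0 ⇒ 9.
Leveled (Job 1@1, Job 3@1, Job 4@5, Job 5@7, Job 2@7): d1:5  d2:5  d3:3  d4:3  d5:3  d6:3  d7:5  d8:5  d9:2 ⇒ 5.
Reduction 9 − 5 = 4.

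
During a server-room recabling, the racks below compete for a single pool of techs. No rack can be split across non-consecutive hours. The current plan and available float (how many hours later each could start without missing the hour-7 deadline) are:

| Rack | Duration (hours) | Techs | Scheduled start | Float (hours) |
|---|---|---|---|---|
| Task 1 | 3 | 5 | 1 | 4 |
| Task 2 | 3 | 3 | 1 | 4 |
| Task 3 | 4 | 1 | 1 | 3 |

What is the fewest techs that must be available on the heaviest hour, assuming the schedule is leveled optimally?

5

Early-start (Task 1@1, Task 2@1, Task 3@1) gives peak 9: h1:9  h2:9  h3:9  h4:1  h5:0  h6:0  h7:0.
Shift Task 2→4, Task 3→4.
Schedule Task 1@1, Task 2@4, Task 3@4: h1:5  h2:5  h3:5  h4:4  h5:4  h6:4  h7:1 — peak 5.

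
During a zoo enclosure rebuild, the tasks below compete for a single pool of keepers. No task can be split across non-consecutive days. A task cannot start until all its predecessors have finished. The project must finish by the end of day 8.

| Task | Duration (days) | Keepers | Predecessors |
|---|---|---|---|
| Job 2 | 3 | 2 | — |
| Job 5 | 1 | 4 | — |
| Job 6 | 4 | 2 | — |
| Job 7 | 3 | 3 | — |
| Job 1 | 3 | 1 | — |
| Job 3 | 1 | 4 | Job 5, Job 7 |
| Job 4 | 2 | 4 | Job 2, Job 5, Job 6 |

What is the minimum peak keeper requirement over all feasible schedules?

Early-start (Job 2@1, Job 5@1, Job 6@1, Job 7@1, Job 1@1, Job 3@4, Job 4@5) gives peak 12: d1:12  d2:8  d3:8  d4:6  d5:4  d6:4  d7:0  d8:0.
Shift Job 2→4, Job 5→5, Job 3→6, Job 4→7.
Schedule Job 2@4, Job 5@5, Job 6@1, Job 7@1, Job 1@1, Job 3@6, Job 4@7: d1:6  d2:6  d3:6  d4:4  d5:6  d6:6  d7:4  d8:4 — peak 6.
Total keeper-days = 42 over 8 days ⇒ peak ≥ ⌈42/8⌉ = 6, so 6 is optimal.

6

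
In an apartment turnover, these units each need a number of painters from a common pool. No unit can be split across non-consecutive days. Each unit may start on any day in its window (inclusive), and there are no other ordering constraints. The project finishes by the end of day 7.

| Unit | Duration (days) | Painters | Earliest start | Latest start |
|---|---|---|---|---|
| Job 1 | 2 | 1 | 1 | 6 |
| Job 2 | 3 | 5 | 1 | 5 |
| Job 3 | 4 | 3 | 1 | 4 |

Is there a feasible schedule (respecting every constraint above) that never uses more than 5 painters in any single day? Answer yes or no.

yes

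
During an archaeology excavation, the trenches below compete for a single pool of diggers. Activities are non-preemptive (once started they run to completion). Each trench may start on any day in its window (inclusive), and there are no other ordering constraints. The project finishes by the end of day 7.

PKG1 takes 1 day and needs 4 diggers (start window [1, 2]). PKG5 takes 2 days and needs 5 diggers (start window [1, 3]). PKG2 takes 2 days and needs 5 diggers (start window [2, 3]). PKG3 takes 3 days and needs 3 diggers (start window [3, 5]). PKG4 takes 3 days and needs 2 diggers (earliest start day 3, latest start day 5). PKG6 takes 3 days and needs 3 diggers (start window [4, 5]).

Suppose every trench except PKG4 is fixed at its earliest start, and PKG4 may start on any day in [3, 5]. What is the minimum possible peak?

10

PKG4@3: d1:9  d2:10  d3:10  d4:8  d5:8  d6:3  d7:0 → peak 10
PKG4@4: d1:9  d2:10  d3:8  d4:8  d5:8  d6:5  d7:0 → peak 10
PKG4@5: d1:9  d2:10  d3:8  d4:6  d5:8  d6:5  d7:2 → peak 10
Best is PKG4@3, peak 10.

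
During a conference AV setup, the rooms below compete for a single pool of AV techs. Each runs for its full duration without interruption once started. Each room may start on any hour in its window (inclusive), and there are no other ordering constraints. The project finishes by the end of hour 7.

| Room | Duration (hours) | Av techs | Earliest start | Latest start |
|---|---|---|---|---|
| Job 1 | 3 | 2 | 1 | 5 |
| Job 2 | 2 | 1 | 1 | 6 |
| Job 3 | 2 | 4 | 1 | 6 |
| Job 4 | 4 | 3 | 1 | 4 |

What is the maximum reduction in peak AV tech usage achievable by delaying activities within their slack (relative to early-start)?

5

Early-start peak: h1:10  h2:10  h3:5  h4:3  h5:0  h6:0  h7:0 ⇒ 10.
Leveled (Job 1@1, Job 2@4, Job 3@5, Job 4@1): h1:5  h2:5  h3:5  h4:4  h5:5  h6:4  h7:0 ⇒ 5.
Reduction 10 − 5 = 5.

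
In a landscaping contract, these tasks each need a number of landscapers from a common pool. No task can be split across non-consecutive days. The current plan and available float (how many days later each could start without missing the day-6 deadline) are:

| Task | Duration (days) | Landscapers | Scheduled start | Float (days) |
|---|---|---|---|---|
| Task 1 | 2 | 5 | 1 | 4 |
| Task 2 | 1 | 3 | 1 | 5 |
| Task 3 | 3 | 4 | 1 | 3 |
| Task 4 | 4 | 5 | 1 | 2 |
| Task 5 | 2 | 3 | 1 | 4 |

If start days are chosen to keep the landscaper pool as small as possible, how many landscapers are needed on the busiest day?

Early-start (Task 1@1, Task 2@1, Task 3@1, Task 4@1, Task 5@1) gives peak 20: d1:20  d2:17  d3:9  d4:5  d5:0  d6:0.
Shift Task 3→2, Task 4→3, Task 5→5.
Schedule Task 1@1, Task 2@1, Task 3@2, Task 4@3, Task 5@5: d1:8  d2:9  d3:9  d4:9  d5:8  d6:8 — peak 9.
Total landscaper-days = 51 over 6 days ⇒ peak ≥ ⌈51/6⌉ = 9, so 9 is optimal.

9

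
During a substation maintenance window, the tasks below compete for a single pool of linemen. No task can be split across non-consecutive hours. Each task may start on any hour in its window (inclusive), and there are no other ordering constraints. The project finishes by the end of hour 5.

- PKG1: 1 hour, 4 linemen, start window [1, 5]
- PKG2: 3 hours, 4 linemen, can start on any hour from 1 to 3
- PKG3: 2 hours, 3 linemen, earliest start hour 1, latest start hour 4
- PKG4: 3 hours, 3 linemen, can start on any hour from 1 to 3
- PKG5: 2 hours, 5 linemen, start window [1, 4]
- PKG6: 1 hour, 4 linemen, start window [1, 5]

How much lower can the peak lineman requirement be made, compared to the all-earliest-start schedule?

13

Early-start peak: h1:23  h2:15  h3:7  h4:0  h5:0 ⇒ 23.
Leveled (PKG1@1, PKG2@1, PKG3@2, PKG4@2, PKG5@4, PKG6@5): h1:8  h2:10  h3:10  h4:8  h5:9 ⇒ 10.
Reduction 23 − 10 = 13.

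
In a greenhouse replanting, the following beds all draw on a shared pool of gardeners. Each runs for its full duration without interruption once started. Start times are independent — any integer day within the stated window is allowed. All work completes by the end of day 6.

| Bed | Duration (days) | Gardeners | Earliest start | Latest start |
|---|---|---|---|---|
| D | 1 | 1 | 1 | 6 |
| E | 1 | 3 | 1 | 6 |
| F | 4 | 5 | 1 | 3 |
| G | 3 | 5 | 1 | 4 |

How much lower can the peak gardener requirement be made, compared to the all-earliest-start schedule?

Early-start peak: d1:14  d2:10  d3:10  d4:5  d5:0  d6:0 ⇒ 14.
Leveled (D@1, E@1, F@1, G@2): d1:9  d2:10  d3:10  d4:10  d5:0  d6:0 ⇒ 10.
Reduction 14 − 10 = 4.

4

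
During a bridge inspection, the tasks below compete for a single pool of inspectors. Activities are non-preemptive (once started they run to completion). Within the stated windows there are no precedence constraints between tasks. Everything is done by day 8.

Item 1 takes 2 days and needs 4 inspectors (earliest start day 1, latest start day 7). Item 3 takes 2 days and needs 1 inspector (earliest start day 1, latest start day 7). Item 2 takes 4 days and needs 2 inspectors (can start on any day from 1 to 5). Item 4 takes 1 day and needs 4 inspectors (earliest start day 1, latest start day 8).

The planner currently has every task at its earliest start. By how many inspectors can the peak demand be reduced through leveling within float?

Early-start peak: d1:11  d2:7  d3:2  d4:2  d5:0  d6:0  d7:0  d8:0 ⇒ 11.
Leveled (Item 1@1, Item 3@3, Item 2@3, Item 4@7): d1:4  d2:4  d3:3  d4:3  d5:2  d6:2  d7:4  d8:0 ⇒ 4.
Reduction 11 − 4 = 7.

7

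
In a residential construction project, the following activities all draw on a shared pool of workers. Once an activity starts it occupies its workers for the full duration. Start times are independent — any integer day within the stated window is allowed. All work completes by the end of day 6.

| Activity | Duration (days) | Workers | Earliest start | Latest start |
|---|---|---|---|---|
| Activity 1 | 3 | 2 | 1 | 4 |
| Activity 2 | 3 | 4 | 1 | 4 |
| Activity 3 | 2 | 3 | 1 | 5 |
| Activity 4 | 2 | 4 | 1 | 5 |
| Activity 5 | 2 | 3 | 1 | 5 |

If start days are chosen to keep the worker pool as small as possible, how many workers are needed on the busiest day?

7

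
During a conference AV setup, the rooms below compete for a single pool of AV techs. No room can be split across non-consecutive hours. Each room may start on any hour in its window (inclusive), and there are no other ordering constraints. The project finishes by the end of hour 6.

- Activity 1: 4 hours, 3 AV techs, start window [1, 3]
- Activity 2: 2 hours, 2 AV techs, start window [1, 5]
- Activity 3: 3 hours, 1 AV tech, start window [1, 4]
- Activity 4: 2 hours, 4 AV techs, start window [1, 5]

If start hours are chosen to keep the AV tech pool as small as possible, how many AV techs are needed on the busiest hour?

5

Early-start (Activity 1@1, Activity 2@1, Activity 3@1, Activity 4@1) gives peak 10: h1:10  h2:10  h3:4  h4:3  h5:0  h6:0.
Shift Activity 3→3, Activity 4→5.
Schedule Activity 1@1, Activity 2@1, Activity 3@3, Activity 4@5: h1:5  h2:5  h3:4  h4:4  h5:5  h6:4 — peak 5.
Total AV tech-hours = 27 over 6 hours ⇒ peak ≥ ⌈27/6⌉ = 5, so 5 is optimal.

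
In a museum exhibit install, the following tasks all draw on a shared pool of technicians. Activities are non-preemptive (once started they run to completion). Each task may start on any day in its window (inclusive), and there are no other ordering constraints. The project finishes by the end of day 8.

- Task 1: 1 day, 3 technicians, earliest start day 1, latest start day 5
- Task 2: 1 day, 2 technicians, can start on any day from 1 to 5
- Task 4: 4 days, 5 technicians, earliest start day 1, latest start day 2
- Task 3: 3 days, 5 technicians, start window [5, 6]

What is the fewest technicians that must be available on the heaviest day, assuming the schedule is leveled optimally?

5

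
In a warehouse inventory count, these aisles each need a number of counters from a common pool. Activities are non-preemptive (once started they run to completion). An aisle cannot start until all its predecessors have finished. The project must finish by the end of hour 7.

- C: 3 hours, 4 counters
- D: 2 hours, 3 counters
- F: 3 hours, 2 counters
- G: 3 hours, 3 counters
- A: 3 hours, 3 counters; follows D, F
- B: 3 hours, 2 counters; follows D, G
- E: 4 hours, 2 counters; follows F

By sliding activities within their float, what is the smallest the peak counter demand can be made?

Early-start (C@1, D@1, F@1, G@1, A@4, B@4, E@4) gives peak 12: h1:12  h2:12  h3:9  h4:7  h5:7  h6:7  h7:2.
Shift C→3.
Schedule C@3, D@1, F@1, G@1, A@4, B@4, E@4: h1:8  h2:8  h3:9  h4:11  h5:11  h6:7  h7:2 — peak 11.

11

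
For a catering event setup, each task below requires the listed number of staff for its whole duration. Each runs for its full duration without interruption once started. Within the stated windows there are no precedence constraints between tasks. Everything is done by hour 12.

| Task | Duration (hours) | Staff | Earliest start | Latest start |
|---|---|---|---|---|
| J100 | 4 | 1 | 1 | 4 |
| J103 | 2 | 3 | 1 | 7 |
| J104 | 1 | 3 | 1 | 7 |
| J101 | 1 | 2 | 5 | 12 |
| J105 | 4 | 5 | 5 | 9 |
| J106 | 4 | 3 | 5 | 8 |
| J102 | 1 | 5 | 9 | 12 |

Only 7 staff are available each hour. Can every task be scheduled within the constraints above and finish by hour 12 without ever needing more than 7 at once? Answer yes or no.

no

The minimum achievable peak is 8; 7 < 8, so no feasible schedule stays within the cap.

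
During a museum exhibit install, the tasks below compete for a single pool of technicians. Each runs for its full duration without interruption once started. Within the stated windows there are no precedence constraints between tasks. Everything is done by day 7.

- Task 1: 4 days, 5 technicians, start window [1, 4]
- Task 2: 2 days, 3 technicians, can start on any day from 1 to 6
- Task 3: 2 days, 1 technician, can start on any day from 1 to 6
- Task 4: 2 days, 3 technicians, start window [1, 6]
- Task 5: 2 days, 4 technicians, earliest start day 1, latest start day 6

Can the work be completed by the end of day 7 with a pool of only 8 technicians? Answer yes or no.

yes

Schedule Task 1@1, Task 2@1, Task 3@3, Task 4@5, Task 5@5: d1:8  d2:8  d3:6  d4:6  d5:7  d6:7  d7:0 — peak 8 ≤ 8.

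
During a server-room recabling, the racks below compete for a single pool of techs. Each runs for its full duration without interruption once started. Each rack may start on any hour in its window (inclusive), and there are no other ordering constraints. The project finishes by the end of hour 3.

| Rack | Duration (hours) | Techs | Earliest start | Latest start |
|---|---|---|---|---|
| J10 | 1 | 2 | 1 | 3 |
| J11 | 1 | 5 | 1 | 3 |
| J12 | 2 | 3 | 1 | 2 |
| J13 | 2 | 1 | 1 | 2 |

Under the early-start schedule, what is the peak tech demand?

11

Early-start schedule: J10@1, J11@1, J12@1, J13@1.
Load per hour: hour 1: 11, hour 2: 4, hour 3: 0.
Peak is 11.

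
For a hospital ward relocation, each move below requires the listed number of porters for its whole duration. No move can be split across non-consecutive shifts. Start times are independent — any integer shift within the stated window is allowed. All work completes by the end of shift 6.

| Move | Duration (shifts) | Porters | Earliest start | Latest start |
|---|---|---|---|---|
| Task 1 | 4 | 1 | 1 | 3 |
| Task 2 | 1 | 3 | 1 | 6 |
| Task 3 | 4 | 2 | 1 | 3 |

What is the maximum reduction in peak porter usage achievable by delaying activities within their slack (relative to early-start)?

3

Early-start peak: s1:6  s2:3  s3:3  s4:3  s5:0  s6:0 ⇒ 6.
Leveled (Task 1@1, Task 2@5, Task 3@1): s1:3  s2:3  s3:3  s4:3  s5:3  s6:0 ⇒ 3.
Reduction 6 − 3 = 3.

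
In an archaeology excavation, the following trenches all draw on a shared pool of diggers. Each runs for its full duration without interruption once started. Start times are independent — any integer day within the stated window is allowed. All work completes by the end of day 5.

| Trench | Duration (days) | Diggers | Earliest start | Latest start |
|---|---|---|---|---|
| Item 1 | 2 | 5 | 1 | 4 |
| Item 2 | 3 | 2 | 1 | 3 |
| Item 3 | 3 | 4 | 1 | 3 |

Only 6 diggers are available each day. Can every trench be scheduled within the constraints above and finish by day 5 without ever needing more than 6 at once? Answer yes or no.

yes

Schedule Item 1@1, Item 2@3, Item 3@3: d1:5  d2:5  d3:6  d4:6  d5:6 — peak 6 ≤ 6.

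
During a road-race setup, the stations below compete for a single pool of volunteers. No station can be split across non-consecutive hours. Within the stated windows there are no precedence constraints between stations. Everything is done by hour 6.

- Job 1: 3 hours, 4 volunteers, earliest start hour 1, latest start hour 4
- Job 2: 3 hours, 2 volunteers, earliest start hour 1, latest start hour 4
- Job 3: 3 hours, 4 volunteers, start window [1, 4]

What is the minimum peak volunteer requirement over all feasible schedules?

Early-start (Job 1@1, Job 2@1, Job 3@1) gives peak 10: h1:10  h2:10  h3:10  h4:0  h5:0  h6:0.
Shift Job 3→4.
Schedule Job 1@1, Job 2@1, Job 3@4: h1:6  h2:6  h3:6  h4:4  h5:4  h6:4 — peak 6.

6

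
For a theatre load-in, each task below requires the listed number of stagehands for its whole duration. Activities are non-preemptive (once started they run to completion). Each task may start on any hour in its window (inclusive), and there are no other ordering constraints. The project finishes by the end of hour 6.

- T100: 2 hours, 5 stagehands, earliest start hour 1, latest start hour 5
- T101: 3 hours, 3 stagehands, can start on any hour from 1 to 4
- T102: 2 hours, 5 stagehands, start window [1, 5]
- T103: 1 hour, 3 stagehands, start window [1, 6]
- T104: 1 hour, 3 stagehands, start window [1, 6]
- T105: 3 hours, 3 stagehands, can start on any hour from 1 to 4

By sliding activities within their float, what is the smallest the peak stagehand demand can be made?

8

Early-start (T100@1, T101@1, T102@1, T103@1, T104@1, T105@1) gives peak 22: h1:22  h2:16  h3:6  h4:0  h5:0  h6:0.
Shift T102→3, T103→5, T104→6, T105→4.
Schedule T100@1, T101@1, T102@3, T103@5, T104@6, T105@4: h1:8  h2:8  h3:8  h4:8  h5:6  h6:6 — peak 8.
Total stagehand-hours = 44 over 6 hours ⇒ peak ≥ ⌈44/6⌉ = 8, so 8 is optimal.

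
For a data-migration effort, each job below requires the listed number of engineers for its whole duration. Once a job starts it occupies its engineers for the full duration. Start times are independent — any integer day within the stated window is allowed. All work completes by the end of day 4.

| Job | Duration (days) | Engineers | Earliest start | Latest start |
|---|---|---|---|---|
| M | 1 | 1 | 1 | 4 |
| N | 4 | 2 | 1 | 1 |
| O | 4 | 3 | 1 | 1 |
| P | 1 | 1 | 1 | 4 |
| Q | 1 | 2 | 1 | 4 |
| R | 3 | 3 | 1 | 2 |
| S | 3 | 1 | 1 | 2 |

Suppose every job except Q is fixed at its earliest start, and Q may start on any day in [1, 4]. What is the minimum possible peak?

Q@1: d1:13  d2:9  d3:9  d4:5 → peak 13
Q@2: d1:11  d2:11  d3:9  d4:5 → peak 11
Q@3: d1:11  d2:9  d3:11  d4:5 → peak 11
Q@4: d1:11  d2:9  d3:9  d4:7 → peak 11
Best is Q@2, peak 11.

11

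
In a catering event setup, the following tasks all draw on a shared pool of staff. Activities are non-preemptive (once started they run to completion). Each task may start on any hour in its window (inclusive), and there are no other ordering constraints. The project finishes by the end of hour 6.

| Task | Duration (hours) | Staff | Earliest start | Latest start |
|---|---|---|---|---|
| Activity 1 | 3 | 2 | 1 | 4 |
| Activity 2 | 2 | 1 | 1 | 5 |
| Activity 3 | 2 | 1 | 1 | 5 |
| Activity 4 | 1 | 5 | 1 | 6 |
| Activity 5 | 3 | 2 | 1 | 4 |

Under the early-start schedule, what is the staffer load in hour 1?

At early start, hour 1 has: Activity 1, Activity 2, Activity 3, Activity 4, Activity 5.
Demand: 2 + 1 + 1 + 5 + 2 = 11.

11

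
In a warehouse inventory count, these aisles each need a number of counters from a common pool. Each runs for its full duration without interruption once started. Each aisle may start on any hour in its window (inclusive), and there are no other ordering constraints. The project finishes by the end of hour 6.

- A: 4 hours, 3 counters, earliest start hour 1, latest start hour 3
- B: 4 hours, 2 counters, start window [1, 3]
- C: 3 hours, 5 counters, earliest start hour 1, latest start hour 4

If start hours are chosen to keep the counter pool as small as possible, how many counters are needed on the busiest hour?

Schedule A@1, B@1, C@1: h1:10  h2:10  h3:10  h4:5  h5:0  h6:0 — peak 10.

10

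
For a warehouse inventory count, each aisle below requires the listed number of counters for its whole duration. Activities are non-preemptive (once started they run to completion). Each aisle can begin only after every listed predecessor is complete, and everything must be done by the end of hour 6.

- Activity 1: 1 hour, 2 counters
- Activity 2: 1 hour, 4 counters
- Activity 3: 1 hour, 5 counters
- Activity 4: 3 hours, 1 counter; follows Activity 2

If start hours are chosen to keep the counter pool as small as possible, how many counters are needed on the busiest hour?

5

Early-start (Activity 1@1, Activity 2@1, Activity 3@1, Activity 4@2) gives peak 11: h1:11  h2:1  h3:1  h4:1  h5:0  h6:0.
Shift Activity 2→2, Activity 3→3, Activity 4→4.
Schedule Activity 1@1, Activity 2@2, Activity 3@3, Activity 4@4: h1:2  h2:4  h3:5  h4:1  h5:1  h6:1 — peak 5.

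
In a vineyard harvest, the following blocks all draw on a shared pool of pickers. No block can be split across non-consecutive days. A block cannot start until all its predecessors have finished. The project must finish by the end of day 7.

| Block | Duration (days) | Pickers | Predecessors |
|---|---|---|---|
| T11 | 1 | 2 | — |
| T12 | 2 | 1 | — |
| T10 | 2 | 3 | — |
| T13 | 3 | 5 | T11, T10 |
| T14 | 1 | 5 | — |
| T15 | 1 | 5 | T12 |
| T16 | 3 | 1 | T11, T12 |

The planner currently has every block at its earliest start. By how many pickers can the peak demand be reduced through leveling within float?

5

Early-start peak: d1:11  d2:4  d3:11  d4:6  d5:6  d6:0  d7:0 ⇒ 11.
Leveled (T11@1, T12@1, T10@1, T13@3, T14@6, T15@7, T16@3): d1:6  d2:4  d3:6  d4:6  d5:6  d6:5  d7:5 ⇒ 6.
Reduction 11 − 6 = 5.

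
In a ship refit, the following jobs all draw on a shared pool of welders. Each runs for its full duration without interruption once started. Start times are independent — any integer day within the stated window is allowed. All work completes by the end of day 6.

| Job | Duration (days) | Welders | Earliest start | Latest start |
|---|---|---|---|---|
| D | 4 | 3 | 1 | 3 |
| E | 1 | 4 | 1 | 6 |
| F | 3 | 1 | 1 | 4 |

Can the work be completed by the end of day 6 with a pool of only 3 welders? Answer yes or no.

Total welder-days = 19; over 6 days the average is 19/6 > 3, so some day must exceed 3.

no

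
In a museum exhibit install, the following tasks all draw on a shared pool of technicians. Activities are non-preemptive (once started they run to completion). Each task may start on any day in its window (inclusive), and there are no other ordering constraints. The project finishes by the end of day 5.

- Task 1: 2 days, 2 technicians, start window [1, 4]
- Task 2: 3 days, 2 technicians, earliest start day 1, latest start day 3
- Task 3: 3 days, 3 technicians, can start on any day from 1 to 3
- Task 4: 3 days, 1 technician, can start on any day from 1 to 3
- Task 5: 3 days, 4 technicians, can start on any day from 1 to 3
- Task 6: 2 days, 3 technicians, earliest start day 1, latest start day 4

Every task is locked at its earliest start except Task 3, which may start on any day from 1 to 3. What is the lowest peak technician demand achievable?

Task 3@1: d1:15  d2:15  d3:10  d4:0  d5:0 → peak 15
Task 3@2: d1:12  d2:15  d3:10  d4:3  d5:0 → peak 15
Task 3@3: d1:12  d2:12  d3:10  d4:3  d5:3 → peak 12
Best is Task 3@3, peak 12.

12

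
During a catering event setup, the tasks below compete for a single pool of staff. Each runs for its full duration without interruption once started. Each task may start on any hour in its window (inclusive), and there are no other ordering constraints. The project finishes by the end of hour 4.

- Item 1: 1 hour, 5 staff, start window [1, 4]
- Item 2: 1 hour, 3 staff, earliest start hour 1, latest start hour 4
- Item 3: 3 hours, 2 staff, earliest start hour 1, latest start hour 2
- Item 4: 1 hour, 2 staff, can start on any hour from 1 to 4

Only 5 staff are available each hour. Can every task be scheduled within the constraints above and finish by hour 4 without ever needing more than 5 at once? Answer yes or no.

yes

Schedule Item 1@1, Item 2@2, Item 3@2, Item 4@3: h1:5  h2:5  h3:4  h4:2 — peak 5 ≤ 5.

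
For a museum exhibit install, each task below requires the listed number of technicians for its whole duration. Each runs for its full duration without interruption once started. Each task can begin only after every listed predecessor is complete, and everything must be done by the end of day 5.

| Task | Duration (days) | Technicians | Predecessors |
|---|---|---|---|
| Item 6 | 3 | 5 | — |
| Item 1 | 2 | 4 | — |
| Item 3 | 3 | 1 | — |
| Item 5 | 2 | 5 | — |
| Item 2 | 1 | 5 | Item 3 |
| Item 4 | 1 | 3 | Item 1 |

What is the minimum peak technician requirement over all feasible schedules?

10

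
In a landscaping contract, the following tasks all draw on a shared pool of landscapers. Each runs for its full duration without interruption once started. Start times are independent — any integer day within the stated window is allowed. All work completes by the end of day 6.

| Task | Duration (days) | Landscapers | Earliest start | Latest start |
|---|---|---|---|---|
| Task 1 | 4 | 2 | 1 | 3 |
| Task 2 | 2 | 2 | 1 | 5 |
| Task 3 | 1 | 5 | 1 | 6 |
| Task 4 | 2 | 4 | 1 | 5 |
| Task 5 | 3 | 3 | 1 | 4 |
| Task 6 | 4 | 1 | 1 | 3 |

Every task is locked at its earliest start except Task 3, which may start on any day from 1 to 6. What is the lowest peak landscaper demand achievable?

Task 3@1: d1:17  d2:12  d3:6  d4:3  d5:0  d6:0 → peak 17
Task 3@2: d1:12  d2:17  d3:6  d4:3  d5:0  d6:0 → peak 17
Task 3@3: d1:12  d2:12  d3:11  d4:3  d5:0  d6:0 → peak 12
Task 3@4: d1:12  d2:12  d3:6  d4:8  d5:0  d6:0 → peak 12
Task 3@5: d1:12  d2:12  d3:6  d4:3  d5:5  d6:0 → peak 12
Task 3@6: d1:12  d2:12  d3:6  d4:3  d5:0  d6:5 → peak 12
Best is Task 3@3, peak 12.

12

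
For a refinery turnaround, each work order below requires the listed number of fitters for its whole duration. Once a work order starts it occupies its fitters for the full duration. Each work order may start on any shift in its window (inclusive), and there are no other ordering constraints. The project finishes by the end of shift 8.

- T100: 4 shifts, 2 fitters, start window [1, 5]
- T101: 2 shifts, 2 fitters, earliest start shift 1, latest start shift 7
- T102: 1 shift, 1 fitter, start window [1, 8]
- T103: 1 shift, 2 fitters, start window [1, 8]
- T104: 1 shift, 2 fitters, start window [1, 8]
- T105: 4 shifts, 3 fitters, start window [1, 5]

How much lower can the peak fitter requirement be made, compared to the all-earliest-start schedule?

8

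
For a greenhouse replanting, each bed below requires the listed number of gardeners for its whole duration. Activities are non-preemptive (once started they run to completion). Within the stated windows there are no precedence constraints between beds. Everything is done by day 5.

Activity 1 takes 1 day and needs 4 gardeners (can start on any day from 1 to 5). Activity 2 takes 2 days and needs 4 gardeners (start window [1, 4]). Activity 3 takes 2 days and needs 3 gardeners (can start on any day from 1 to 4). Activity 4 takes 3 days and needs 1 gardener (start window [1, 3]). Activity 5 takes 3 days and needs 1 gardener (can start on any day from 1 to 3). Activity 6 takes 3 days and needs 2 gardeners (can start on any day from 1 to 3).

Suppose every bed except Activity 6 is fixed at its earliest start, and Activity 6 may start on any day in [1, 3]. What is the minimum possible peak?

13

Activity 6@1: d1:15  d2:11  d3:4  d4:0  d5:0 → peak 15
Activity 6@2: d1:13  d2:11  d3:4  d4:2  d5:0 → peak 13
Activity 6@3: d1:13  d2:9  d3:4  d4:2  d5:2 → peak 13
Best is Activity 6@2, peak 13.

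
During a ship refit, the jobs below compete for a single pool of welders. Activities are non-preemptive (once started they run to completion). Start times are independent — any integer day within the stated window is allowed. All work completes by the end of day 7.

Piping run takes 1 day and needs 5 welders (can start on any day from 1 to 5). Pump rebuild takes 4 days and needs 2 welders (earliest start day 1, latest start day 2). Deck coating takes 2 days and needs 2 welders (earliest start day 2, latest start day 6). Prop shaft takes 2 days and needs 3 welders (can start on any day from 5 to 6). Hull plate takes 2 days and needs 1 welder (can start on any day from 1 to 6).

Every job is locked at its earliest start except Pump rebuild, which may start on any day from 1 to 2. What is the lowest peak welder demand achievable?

6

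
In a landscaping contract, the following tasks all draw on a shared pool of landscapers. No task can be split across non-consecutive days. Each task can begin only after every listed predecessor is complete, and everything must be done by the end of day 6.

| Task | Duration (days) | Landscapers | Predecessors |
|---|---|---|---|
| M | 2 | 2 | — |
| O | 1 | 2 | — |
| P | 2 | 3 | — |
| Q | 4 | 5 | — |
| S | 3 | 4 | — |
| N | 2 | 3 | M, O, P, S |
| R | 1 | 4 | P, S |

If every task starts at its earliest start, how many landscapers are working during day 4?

At early start, day 4 has: Q, N, R.
Demand: 5 + 3 + 4 = 12.

12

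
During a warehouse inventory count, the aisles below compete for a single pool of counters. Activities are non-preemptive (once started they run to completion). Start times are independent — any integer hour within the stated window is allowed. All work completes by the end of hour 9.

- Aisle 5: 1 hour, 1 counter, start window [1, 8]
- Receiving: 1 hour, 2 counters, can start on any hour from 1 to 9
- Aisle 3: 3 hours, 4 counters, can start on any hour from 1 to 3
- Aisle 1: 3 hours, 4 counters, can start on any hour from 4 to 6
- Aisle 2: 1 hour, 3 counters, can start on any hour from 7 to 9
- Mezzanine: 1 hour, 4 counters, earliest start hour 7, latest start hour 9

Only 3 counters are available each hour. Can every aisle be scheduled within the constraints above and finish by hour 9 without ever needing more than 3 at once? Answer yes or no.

Total counter-hours = 34; over 9 hours the average is 34/9 > 3, so some hour must exceed 3.

no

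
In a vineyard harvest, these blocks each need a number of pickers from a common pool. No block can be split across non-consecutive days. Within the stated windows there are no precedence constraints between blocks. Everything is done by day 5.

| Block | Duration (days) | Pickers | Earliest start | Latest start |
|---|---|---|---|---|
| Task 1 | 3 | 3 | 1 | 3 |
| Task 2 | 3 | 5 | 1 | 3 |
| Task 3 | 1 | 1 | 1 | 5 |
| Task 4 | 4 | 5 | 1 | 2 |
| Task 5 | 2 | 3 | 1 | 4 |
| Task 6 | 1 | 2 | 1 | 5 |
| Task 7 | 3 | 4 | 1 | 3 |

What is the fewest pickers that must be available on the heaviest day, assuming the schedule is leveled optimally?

17

Early-start (Task 1@1, Task 2@1, Task 3@1, Task 4@1, Task 5@1, Task 6@1, Task 7@1) gives peak 23: d1:23  d2:20  d3:17  d4:5  d5:0.
Shift Task 6→4, Task 7→3.
Schedule Task 1@1, Task 2@1, Task 3@1, Task 4@1, Task 5@1, Task 6@4, Task 7@3: d1:17  d2:16  d3:17  d4:11  d5:4 — peak 17.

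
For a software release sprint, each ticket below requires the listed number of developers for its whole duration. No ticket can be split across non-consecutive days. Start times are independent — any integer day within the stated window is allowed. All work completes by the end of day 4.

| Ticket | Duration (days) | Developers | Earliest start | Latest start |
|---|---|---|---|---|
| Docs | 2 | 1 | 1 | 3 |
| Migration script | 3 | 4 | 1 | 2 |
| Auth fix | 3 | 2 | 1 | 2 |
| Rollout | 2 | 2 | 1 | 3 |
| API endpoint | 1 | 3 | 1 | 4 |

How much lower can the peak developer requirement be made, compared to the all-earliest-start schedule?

Early-start peak: d1:12  d2:9  d3:6  d4:0 ⇒ 12.
Leveled (Docs@1, Migration script@1, Auth fix@1, Rollout@3, API endpoint@4): d1:7  d2:7  d3:8  d4:5 ⇒ 8.
Reduction 12 − 8 = 4.

4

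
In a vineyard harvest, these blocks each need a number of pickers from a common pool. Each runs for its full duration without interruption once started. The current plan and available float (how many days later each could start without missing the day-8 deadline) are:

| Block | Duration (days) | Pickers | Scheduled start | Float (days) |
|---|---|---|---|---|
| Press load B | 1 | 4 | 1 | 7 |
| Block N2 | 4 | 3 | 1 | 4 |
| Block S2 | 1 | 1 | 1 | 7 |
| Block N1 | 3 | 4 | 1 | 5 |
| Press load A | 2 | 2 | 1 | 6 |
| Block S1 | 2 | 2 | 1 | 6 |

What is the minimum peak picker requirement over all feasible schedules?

5

Early-start (Press load B@1, Block N2@1, Block S2@1, Block N1@1, Press load A@1, Block S1@1) gives peak 16: d1:16  d2:11  d3:7  d4:3  d5:0  d6:0  d7:0  d8:0.
Shift Block N2→2, Block N1→6, Press load A→2, Block S1→4.
Schedule Press load B@1, Block N2@2, Block S2@1, Block N1@6, Press load A@2, Block S1@4: d1:5  d2:5  d3:5  d4:5  d5:5  d6:4  d7:4  d8:4 — peak 5.
Total picker-days = 37 over 8 days ⇒ peak ≥ ⌈37/8⌉ = 5, so 5 is optimal.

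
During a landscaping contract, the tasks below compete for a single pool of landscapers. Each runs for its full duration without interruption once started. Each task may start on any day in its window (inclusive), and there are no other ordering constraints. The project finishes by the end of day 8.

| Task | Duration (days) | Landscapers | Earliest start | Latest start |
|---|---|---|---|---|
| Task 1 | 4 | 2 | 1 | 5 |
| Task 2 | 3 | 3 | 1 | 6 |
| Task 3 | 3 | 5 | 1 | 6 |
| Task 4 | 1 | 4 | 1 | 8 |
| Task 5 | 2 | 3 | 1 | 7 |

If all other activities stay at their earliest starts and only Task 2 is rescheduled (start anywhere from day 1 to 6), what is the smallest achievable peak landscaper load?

Task 2@1: d1:17  d2:13  d3:10  d4:2  d5:0  d6:0  d7:0  d8:0 → peak 17
Task 2@2: d1:14  d2:13  d3:10  d4:5  d5:0  d6:0  d7:0  d8:0 → peak 14
Task 2@3: d1:14  d2:10  d3:10  d4:5  d5:3  d6:0  d7:0  d8:0 → peak 14
Task 2@4: d1:14  d2:10  d3:7  d4:5  d5:3  d6:3  d7:0  d8:0 → peak 14
Task 2@5: d1:14  d2:10  d3:7  d4:2  d5:3  d6:3  d7:3  d8:0 → peak 14
Task 2@6: d1:14  d2:10  d3:7  d4:2  d5:0  d6:3  d7:3  d8:3 → peak 14
Best is Task 2@2, peak 14.

14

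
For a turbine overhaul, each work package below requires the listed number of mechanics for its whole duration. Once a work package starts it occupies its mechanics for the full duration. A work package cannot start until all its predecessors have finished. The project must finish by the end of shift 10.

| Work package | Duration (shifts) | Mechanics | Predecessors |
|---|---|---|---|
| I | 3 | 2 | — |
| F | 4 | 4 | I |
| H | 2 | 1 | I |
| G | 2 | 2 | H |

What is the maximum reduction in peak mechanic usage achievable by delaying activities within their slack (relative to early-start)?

1

Early-start peak: s1:2  s2:2  s3:2  s4:5  s5:5  s6:6  s7:6  s8:0  s9:0  s10:0 ⇒ 6.
Leveled (I@1, F@4, H@4, G@8): s1:2  s2:2  s3:2  s4:5  s5:5  s6:4  s7:4  s8:2  s9:2  s10:0 ⇒ 5.
Reduction 6 − 5 = 1.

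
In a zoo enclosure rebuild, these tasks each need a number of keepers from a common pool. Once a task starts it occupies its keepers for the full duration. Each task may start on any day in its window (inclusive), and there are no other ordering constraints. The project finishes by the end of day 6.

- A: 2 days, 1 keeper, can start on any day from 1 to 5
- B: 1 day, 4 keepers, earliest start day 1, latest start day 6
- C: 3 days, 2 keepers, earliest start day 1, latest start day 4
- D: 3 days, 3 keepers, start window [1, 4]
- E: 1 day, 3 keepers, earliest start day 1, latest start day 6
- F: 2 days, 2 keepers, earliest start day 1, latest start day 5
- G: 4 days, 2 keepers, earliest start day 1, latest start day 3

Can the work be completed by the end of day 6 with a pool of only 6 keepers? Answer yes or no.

yes

Schedule A@2, B@6, C@4, D@1, E@1, F@4, G@2: d1:6  d2:6  d3:6  d4:6  d5:6  d6:6 — peak 6 ≤ 6.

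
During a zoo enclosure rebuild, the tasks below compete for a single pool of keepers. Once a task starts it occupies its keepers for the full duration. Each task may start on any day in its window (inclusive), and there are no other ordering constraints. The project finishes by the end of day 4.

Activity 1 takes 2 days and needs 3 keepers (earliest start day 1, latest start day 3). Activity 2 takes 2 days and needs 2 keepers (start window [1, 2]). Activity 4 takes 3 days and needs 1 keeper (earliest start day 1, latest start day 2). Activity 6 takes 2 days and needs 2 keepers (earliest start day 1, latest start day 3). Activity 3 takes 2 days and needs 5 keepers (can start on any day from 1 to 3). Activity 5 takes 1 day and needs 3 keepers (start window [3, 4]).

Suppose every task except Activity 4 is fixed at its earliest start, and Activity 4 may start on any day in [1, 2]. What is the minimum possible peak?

13

Activity 4@1: d1:13  d2:13  d3:4  d4:0 → peak 13
Activity 4@2: d1:12  d2:13  d3:4  d4:1 → peak 13
Best is Activity 4@1, peak 13.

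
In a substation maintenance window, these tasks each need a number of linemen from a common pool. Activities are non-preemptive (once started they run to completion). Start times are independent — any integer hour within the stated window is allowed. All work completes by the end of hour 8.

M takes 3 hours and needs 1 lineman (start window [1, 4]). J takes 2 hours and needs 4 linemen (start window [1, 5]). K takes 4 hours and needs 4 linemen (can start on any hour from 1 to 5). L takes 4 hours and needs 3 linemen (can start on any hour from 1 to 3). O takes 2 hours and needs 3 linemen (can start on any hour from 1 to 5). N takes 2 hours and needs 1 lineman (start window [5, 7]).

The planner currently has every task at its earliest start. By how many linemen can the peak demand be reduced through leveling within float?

Early-start peak: h1:15  h2:15  h3:8  h4:7  h5:1  h6:1  h7:0  h8:0 ⇒ 15.
Leveled (M@1, J@1, K@5, L@3, O@3, N@7): h1:5  h2:5  h3:7  h4:6  h5:7  h6:7  h7:5  h8:5 ⇒ 7.
Reduction 15 − 7 = 8.

8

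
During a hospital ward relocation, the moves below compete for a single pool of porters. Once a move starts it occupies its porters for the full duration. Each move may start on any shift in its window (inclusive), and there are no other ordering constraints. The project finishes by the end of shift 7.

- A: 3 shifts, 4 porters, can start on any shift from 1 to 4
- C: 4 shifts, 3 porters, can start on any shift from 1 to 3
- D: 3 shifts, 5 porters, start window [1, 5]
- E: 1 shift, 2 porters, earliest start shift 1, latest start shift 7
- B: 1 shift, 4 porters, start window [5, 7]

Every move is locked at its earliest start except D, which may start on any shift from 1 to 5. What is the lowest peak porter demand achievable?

D@1: s1:14  s2:12  s3:12  s4:3  s5:4  s6:0  s7:0 → peak 14
D@2: s1:9  s2:12  s3:12  s4:8  s5:4  s6:0  s7:0 → peak 12
D@3: s1:9  s2:7  s3:12  s4:8  s5:9  s6:0  s7:0 → peak 12
D@4: s1:9  s2:7  s3:7  s4:8  s5:9  s6:5  s7:0 → peak 9
D@5: s1:9  s2:7  s3:7  s4:3  s5:9  s6:5  s7:5 → peak 9
Best is D@4, peak 9.

9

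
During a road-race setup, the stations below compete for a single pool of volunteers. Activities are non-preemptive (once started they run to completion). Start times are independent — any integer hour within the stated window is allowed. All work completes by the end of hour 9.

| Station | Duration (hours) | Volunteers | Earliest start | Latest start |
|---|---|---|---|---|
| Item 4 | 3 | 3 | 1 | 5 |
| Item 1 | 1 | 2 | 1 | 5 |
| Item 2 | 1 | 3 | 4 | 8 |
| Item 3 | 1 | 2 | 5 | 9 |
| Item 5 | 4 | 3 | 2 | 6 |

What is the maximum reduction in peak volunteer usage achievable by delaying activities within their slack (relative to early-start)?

2

Early-start peak: h1:5  h2:6  h3:6  h4:6  h5:5  h6:0  h7:0  h8:0  h9:0 ⇒ 6.
Leveled (Item 4@1, Item 1@5, Item 2@4, Item 3@5, Item 5@6): h1:3  h2:3  h3:3  h4:3  h5:4  h6:3  h7:3  h8:3  h9:3 ⇒ 4.
Reduction 6 − 4 = 2.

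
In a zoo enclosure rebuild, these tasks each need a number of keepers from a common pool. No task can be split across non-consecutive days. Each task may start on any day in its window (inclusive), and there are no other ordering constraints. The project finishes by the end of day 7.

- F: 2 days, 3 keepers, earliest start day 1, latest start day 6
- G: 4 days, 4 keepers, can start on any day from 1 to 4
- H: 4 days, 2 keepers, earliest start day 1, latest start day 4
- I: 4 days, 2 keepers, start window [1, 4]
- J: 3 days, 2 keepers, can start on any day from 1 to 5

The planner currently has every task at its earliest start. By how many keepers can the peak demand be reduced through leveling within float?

Early-start peak: d1:13  d2:13  d3:10  d4:8  d5:0  d6:0  d7:0 ⇒ 13.
Leveled (F@1, G@1, H@3, I@3, J@5): d1:7  d2:7  d3:8  d4:8  d5:6  d6:6  d7:2 ⇒ 8.
Reduction 13 − 8 = 5.

5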